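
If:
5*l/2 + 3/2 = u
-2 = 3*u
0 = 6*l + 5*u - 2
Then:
No Solution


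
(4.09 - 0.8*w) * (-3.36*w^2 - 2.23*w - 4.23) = 2.688*w^3 - 11.9584*w^2 - 5.7367*w - 17.3007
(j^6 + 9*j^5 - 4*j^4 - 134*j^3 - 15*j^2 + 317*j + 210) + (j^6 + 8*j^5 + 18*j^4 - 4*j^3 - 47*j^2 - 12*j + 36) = 2*j^6 + 17*j^5 + 14*j^4 - 138*j^3 - 62*j^2 + 305*j + 246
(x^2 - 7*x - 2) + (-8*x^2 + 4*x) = -7*x^2 - 3*x - 2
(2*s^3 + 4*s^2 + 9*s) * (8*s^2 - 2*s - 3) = 16*s^5 + 28*s^4 + 58*s^3 - 30*s^2 - 27*s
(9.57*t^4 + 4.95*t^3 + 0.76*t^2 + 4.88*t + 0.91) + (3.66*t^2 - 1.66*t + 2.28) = 9.57*t^4 + 4.95*t^3 + 4.42*t^2 + 3.22*t + 3.19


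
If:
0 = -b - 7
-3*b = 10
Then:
No Solution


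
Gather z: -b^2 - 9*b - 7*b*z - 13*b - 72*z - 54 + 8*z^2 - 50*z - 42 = -b^2 - 22*b + 8*z^2 + z*(-7*b - 122) - 96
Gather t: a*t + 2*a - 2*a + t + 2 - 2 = t*(a + 1)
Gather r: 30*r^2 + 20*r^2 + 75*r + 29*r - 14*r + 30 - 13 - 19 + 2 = 50*r^2 + 90*r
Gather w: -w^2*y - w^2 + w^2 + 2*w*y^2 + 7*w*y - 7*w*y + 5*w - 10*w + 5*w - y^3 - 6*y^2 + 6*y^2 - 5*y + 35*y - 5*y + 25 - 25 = -w^2*y + 2*w*y^2 - y^3 + 25*y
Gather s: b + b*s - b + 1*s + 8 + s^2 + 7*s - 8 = s^2 + s*(b + 8)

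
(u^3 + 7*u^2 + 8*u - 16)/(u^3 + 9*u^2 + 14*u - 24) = (u + 4)/(u + 6)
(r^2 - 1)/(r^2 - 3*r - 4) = (r - 1)/(r - 4)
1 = 1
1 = 1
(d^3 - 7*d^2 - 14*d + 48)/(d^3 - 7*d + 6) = (d - 8)/(d - 1)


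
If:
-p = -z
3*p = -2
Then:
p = -2/3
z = -2/3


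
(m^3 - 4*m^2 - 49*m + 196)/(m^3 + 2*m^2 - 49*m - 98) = (m - 4)/(m + 2)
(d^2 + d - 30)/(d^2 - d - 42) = (d - 5)/(d - 7)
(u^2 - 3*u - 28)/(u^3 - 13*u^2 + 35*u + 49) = (u + 4)/(u^2 - 6*u - 7)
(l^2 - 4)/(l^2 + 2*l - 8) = (l + 2)/(l + 4)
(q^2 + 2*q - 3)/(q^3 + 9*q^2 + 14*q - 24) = (q + 3)/(q^2 + 10*q + 24)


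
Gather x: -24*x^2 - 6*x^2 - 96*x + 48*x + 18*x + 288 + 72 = -30*x^2 - 30*x + 360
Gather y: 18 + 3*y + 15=3*y + 33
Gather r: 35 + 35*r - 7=35*r + 28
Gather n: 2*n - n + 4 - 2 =n + 2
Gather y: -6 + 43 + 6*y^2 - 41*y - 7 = 6*y^2 - 41*y + 30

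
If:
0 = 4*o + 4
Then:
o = -1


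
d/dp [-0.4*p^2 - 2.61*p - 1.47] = -0.8*p - 2.61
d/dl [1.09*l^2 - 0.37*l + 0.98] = 2.18*l - 0.37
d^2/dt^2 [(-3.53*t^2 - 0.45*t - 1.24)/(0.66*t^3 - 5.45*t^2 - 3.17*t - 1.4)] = (-3.075336*t^6 - 1.17611999999997*t^5 - 41.0826240000001*t^4 + 119.05726*t^3 - 48.8068320000001*t^2 - 114.81072*t - 15.842272)/(0.287496*t^9 - 7.12206*t^8 + 54.668394*t^7 - 95.293205*t^6 - 232.359153*t^5 - 271.475535*t^4 - 173.096813*t^3 - 74.25138*t^2 - 18.6396*t - 2.744)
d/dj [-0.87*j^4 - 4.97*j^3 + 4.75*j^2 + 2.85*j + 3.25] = -3.48*j^3 - 14.91*j^2 + 9.5*j + 2.85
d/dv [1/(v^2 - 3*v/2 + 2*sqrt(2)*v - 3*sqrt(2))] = 2*(-4*v - 4*sqrt(2) + 3)/(2*v^2 - 3*v + 4*sqrt(2)*v - 6*sqrt(2))^2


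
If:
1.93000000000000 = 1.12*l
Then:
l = 1.72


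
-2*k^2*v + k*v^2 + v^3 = v*(-k + v)*(2*k + v)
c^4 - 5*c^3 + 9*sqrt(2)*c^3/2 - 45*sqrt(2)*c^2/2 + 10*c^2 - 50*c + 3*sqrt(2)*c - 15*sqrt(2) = (c - 5)*(c + sqrt(2)/2)*(c + sqrt(2))*(c + 3*sqrt(2))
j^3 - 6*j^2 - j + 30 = (j - 5)*(j - 3)*(j + 2)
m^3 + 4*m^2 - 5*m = m*(m - 1)*(m + 5)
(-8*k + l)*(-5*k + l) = 40*k^2 - 13*k*l + l^2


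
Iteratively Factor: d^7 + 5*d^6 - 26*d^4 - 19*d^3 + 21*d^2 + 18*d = (d + 3)*(d^6 + 2*d^5 - 6*d^4 - 8*d^3 + 5*d^2 + 6*d) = (d - 2)*(d + 3)*(d^5 + 4*d^4 + 2*d^3 - 4*d^2 - 3*d) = d*(d - 2)*(d + 3)*(d^4 + 4*d^3 + 2*d^2 - 4*d - 3) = d*(d - 2)*(d - 1)*(d + 3)*(d^3 + 5*d^2 + 7*d + 3) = d*(d - 2)*(d - 1)*(d + 1)*(d + 3)*(d^2 + 4*d + 3) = d*(d - 2)*(d - 1)*(d + 1)^2*(d + 3)*(d + 3)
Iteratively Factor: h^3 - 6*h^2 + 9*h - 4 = (h - 1)*(h^2 - 5*h + 4) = (h - 1)^2*(h - 4)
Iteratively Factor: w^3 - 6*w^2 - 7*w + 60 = (w - 4)*(w^2 - 2*w - 15) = (w - 4)*(w + 3)*(w - 5)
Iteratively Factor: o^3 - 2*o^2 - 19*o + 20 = (o + 4)*(o^2 - 6*o + 5) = (o - 5)*(o + 4)*(o - 1)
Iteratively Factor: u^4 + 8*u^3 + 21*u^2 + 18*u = (u + 3)*(u^3 + 5*u^2 + 6*u) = (u + 2)*(u + 3)*(u^2 + 3*u) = (u + 2)*(u + 3)^2*(u)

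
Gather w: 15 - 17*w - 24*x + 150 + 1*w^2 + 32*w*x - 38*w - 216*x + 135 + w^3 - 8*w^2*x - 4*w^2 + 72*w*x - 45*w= w^3 + w^2*(-8*x - 3) + w*(104*x - 100) - 240*x + 300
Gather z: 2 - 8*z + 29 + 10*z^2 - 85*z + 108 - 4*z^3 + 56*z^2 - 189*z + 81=-4*z^3 + 66*z^2 - 282*z + 220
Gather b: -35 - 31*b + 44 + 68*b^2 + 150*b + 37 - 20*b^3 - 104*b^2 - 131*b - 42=-20*b^3 - 36*b^2 - 12*b + 4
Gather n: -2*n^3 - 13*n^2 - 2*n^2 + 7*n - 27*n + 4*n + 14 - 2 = -2*n^3 - 15*n^2 - 16*n + 12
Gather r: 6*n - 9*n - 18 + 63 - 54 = -3*n - 9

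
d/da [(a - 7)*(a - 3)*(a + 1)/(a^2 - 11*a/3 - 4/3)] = 3*(3*a^4 - 22*a^3 + 54*a^2 - 54*a + 187)/(9*a^4 - 66*a^3 + 97*a^2 + 88*a + 16)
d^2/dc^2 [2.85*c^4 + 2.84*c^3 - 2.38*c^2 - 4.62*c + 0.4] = 34.2*c^2 + 17.04*c - 4.76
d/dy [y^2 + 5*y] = 2*y + 5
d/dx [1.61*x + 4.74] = 1.61000000000000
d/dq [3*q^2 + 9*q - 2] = 6*q + 9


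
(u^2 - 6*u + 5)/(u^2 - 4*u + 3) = (u - 5)/(u - 3)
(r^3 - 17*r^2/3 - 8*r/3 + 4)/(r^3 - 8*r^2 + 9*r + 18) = (r - 2/3)/(r - 3)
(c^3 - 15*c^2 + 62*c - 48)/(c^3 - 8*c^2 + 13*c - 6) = (c - 8)/(c - 1)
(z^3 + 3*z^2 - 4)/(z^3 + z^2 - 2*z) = (z + 2)/z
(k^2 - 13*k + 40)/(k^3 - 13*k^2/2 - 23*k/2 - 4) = 2*(k - 5)/(2*k^2 + 3*k + 1)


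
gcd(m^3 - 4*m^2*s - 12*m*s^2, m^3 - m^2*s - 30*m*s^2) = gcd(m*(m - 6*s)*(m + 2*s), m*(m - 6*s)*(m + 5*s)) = -m^2 + 6*m*s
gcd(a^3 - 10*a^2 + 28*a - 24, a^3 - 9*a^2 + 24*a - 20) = a^2 - 4*a + 4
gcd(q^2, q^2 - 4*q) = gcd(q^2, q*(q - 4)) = q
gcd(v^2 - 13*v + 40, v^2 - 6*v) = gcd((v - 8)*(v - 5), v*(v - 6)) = 1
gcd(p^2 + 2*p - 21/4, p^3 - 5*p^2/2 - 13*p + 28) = p + 7/2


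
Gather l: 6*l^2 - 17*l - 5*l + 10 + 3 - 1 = 6*l^2 - 22*l + 12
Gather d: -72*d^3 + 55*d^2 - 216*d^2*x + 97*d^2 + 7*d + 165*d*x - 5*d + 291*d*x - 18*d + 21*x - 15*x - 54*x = -72*d^3 + d^2*(152 - 216*x) + d*(456*x - 16) - 48*x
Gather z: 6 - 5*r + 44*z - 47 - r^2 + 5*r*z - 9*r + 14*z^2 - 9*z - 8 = -r^2 - 14*r + 14*z^2 + z*(5*r + 35) - 49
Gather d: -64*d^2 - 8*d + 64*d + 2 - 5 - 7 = -64*d^2 + 56*d - 10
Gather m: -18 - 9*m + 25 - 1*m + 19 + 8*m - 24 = 2 - 2*m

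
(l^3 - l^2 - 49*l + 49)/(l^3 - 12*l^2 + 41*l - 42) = (l^2 + 6*l - 7)/(l^2 - 5*l + 6)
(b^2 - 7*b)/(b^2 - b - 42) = b/(b + 6)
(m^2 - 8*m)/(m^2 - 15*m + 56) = m/(m - 7)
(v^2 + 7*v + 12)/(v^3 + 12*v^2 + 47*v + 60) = 1/(v + 5)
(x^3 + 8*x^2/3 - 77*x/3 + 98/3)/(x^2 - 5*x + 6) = (3*x^2 + 14*x - 49)/(3*(x - 3))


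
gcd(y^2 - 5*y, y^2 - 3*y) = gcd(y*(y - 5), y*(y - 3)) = y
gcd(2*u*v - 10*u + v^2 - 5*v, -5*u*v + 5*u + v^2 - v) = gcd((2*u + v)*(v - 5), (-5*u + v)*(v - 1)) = 1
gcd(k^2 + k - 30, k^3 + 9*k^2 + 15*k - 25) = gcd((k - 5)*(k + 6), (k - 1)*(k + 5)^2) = 1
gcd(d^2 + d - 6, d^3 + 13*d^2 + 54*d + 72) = d + 3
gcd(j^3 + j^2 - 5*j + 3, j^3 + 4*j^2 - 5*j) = j - 1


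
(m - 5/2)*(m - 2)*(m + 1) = m^3 - 7*m^2/2 + m/2 + 5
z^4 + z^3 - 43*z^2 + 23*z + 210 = (z - 5)*(z - 3)*(z + 2)*(z + 7)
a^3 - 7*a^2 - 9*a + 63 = (a - 7)*(a - 3)*(a + 3)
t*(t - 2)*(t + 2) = t^3 - 4*t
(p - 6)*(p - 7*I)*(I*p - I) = I*p^3 + 7*p^2 - 7*I*p^2 - 49*p + 6*I*p + 42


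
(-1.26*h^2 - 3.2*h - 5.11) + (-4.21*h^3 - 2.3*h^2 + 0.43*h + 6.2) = -4.21*h^3 - 3.56*h^2 - 2.77*h + 1.09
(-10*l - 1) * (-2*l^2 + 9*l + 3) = 20*l^3 - 88*l^2 - 39*l - 3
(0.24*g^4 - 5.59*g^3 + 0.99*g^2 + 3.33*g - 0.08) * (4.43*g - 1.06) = 1.0632*g^5 - 25.0181*g^4 + 10.3111*g^3 + 13.7025*g^2 - 3.8842*g + 0.0848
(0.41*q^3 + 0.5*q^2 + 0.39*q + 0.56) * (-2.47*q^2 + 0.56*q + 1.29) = -1.0127*q^5 - 1.0054*q^4 - 0.1544*q^3 - 0.5198*q^2 + 0.8167*q + 0.7224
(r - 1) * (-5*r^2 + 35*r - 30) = -5*r^3 + 40*r^2 - 65*r + 30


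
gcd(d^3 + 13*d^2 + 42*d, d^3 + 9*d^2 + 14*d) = d^2 + 7*d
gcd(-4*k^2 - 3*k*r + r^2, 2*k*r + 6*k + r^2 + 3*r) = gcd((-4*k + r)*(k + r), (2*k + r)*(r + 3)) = 1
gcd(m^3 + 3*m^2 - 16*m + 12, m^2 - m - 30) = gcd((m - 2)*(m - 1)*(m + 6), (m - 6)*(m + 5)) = 1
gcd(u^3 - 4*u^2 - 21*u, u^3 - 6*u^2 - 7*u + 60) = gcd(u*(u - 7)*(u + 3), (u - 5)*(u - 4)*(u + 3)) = u + 3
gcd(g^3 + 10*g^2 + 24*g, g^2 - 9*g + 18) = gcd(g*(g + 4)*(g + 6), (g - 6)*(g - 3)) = 1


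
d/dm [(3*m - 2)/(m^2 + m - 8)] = (3*m^2 + 3*m - (2*m + 1)*(3*m - 2) - 24)/(m^2 + m - 8)^2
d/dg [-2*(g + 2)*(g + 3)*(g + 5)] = -6*g^2 - 40*g - 62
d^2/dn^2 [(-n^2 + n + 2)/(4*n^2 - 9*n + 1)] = 4*(-10*n^3 + 54*n^2 - 114*n + 81)/(64*n^6 - 432*n^5 + 1020*n^4 - 945*n^3 + 255*n^2 - 27*n + 1)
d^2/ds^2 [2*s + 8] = 0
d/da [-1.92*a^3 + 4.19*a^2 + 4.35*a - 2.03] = -5.76*a^2 + 8.38*a + 4.35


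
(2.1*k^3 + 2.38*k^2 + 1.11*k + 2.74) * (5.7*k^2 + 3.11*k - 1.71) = 11.97*k^5 + 20.097*k^4 + 10.1378*k^3 + 15.0003*k^2 + 6.6233*k - 4.6854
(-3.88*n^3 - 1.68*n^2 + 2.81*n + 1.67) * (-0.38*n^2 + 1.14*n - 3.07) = 1.4744*n^5 - 3.7848*n^4 + 8.9286*n^3 + 7.7264*n^2 - 6.7229*n - 5.1269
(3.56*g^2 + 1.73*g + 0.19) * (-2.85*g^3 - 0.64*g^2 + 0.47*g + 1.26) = -10.146*g^5 - 7.2089*g^4 + 0.0245000000000002*g^3 + 5.1771*g^2 + 2.2691*g + 0.2394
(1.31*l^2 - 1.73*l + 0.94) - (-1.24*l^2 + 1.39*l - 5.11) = 2.55*l^2 - 3.12*l + 6.05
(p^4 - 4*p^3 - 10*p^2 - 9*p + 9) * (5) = 5*p^4 - 20*p^3 - 50*p^2 - 45*p + 45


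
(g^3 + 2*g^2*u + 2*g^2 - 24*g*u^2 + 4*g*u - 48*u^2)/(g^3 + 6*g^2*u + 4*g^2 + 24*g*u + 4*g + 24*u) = (g - 4*u)/(g + 2)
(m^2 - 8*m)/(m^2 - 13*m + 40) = m/(m - 5)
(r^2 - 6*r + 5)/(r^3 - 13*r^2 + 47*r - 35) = 1/(r - 7)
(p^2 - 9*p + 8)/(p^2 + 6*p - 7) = (p - 8)/(p + 7)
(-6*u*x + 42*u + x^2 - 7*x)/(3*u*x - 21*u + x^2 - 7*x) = (-6*u + x)/(3*u + x)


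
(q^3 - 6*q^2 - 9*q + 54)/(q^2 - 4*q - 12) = (q^2 - 9)/(q + 2)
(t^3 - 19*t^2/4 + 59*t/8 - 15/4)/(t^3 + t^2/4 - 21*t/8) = (4*t^2 - 13*t + 10)/(t*(4*t + 7))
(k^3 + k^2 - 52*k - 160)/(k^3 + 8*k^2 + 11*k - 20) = (k - 8)/(k - 1)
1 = 1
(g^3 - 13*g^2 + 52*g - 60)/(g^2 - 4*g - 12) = (g^2 - 7*g + 10)/(g + 2)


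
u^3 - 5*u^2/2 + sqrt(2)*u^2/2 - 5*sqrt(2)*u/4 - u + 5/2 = (u - 5/2)*(u - sqrt(2)/2)*(u + sqrt(2))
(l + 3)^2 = l^2 + 6*l + 9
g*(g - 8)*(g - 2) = g^3 - 10*g^2 + 16*g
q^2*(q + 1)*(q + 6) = q^4 + 7*q^3 + 6*q^2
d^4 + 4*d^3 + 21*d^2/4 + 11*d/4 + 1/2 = (d + 1/2)^2*(d + 1)*(d + 2)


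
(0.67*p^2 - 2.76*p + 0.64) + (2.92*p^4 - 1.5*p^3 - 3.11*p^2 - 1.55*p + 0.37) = 2.92*p^4 - 1.5*p^3 - 2.44*p^2 - 4.31*p + 1.01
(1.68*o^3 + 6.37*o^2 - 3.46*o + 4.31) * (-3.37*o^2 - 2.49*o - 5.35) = -5.6616*o^5 - 25.6501*o^4 - 13.1891*o^3 - 39.9888*o^2 + 7.7791*o - 23.0585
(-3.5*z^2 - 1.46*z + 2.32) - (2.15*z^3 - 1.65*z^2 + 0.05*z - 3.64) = -2.15*z^3 - 1.85*z^2 - 1.51*z + 5.96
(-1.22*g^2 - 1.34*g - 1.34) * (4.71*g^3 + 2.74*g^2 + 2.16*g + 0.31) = -5.7462*g^5 - 9.6542*g^4 - 12.6182*g^3 - 6.9442*g^2 - 3.3098*g - 0.4154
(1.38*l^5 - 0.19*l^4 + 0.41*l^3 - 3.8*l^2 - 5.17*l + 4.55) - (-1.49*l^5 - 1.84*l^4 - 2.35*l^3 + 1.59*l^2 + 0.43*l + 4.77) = 2.87*l^5 + 1.65*l^4 + 2.76*l^3 - 5.39*l^2 - 5.6*l - 0.22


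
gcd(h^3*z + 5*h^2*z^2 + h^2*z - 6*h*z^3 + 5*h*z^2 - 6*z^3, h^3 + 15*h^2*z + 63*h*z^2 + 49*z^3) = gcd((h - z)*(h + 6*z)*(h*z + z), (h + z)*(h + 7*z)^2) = 1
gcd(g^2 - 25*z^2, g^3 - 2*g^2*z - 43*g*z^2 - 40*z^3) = g + 5*z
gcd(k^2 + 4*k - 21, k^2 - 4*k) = 1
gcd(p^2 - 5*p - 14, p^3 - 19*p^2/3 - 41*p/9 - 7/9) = p - 7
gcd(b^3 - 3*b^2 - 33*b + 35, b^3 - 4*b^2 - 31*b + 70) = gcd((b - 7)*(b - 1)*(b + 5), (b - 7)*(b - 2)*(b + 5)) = b^2 - 2*b - 35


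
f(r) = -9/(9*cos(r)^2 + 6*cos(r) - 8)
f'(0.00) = 0.00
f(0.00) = -1.29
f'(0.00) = 0.00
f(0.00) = -1.29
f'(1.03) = -18.46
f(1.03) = 3.56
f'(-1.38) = 1.95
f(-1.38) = 1.38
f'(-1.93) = -0.03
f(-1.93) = 1.00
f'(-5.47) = -862.47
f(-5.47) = -24.12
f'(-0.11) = 0.50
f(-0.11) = -1.31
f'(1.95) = 0.07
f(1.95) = 1.00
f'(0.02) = -0.09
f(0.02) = -1.29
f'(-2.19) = -0.46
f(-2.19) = 1.07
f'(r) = -9*(18*sin(r)*cos(r) + 6*sin(r))/(9*cos(r)^2 + 6*cos(r) - 8)^2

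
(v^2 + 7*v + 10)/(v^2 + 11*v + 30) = (v + 2)/(v + 6)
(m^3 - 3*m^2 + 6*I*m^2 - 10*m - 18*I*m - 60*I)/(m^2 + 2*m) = m - 5 + 6*I - 30*I/m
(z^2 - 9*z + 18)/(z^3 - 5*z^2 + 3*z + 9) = (z - 6)/(z^2 - 2*z - 3)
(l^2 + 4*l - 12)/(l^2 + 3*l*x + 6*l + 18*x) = (l - 2)/(l + 3*x)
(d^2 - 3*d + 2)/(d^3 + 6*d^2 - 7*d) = (d - 2)/(d*(d + 7))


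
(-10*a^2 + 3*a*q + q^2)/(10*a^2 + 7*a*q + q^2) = (-2*a + q)/(2*a + q)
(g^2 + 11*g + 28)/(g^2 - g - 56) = (g + 4)/(g - 8)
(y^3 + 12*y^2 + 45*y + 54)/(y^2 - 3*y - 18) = (y^2 + 9*y + 18)/(y - 6)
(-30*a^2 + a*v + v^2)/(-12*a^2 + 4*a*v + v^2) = (-5*a + v)/(-2*a + v)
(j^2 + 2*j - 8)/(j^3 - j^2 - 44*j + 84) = (j + 4)/(j^2 + j - 42)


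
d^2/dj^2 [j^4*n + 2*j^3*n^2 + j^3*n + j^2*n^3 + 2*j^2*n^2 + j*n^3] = 2*n*(6*j^2 + 6*j*n + 3*j + n^2 + 2*n)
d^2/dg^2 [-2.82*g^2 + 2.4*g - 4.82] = -5.64000000000000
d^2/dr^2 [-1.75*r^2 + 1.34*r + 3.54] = -3.50000000000000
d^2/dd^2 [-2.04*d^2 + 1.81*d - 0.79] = -4.08000000000000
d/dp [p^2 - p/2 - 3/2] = 2*p - 1/2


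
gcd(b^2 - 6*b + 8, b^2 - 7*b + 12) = b - 4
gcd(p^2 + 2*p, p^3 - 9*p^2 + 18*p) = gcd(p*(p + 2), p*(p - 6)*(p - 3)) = p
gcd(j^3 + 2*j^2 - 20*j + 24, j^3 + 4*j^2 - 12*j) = j^2 + 4*j - 12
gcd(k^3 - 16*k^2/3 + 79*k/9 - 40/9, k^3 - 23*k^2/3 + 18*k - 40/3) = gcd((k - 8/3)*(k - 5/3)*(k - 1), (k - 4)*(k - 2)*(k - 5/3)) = k - 5/3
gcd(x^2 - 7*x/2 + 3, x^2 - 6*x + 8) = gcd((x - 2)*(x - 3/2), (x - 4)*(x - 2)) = x - 2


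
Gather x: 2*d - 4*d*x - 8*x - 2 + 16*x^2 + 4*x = 2*d + 16*x^2 + x*(-4*d - 4) - 2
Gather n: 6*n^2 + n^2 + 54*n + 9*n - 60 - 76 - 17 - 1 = 7*n^2 + 63*n - 154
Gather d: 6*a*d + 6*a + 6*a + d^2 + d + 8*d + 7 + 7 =12*a + d^2 + d*(6*a + 9) + 14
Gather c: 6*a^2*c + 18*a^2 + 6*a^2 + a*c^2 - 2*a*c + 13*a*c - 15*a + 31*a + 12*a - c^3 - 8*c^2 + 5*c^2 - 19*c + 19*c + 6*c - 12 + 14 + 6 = 24*a^2 + 28*a - c^3 + c^2*(a - 3) + c*(6*a^2 + 11*a + 6) + 8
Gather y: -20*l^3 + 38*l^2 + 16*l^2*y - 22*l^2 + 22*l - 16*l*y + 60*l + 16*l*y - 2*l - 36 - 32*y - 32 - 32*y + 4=-20*l^3 + 16*l^2 + 80*l + y*(16*l^2 - 64) - 64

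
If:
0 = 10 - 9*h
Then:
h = 10/9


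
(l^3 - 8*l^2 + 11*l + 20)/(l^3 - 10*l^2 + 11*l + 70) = (l^2 - 3*l - 4)/(l^2 - 5*l - 14)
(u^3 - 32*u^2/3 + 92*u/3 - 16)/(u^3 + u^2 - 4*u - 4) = (u^3 - 32*u^2/3 + 92*u/3 - 16)/(u^3 + u^2 - 4*u - 4)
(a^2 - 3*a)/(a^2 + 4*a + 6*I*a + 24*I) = a*(a - 3)/(a^2 + 4*a + 6*I*a + 24*I)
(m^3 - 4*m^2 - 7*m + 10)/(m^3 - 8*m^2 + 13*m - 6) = (m^2 - 3*m - 10)/(m^2 - 7*m + 6)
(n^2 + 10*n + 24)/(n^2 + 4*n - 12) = (n + 4)/(n - 2)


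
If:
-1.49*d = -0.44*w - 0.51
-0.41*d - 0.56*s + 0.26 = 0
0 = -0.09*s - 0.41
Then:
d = 6.86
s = -4.56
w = 22.06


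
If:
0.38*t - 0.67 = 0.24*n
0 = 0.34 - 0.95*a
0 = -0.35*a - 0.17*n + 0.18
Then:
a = 0.36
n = 0.32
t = 1.97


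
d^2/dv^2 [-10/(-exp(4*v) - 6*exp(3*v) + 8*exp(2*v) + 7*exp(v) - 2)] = 10*((-16*exp(3*v) - 54*exp(2*v) + 32*exp(v) + 7)*(exp(4*v) + 6*exp(3*v) - 8*exp(2*v) - 7*exp(v) + 2) + 2*(4*exp(3*v) + 18*exp(2*v) - 16*exp(v) - 7)^2*exp(v))*exp(v)/(exp(4*v) + 6*exp(3*v) - 8*exp(2*v) - 7*exp(v) + 2)^3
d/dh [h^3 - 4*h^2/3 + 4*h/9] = 3*h^2 - 8*h/3 + 4/9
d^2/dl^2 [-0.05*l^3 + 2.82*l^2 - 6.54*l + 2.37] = 5.64 - 0.3*l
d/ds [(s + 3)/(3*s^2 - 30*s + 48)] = (s^2 - 10*s - 2*(s - 5)*(s + 3) + 16)/(3*(s^2 - 10*s + 16)^2)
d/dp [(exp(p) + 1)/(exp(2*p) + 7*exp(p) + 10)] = (-(exp(p) + 1)*(2*exp(p) + 7) + exp(2*p) + 7*exp(p) + 10)*exp(p)/(exp(2*p) + 7*exp(p) + 10)^2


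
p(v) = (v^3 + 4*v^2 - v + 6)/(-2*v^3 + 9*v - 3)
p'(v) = (6*v^2 - 9)*(v^3 + 4*v^2 - v + 6)/(-2*v^3 + 9*v - 3)^2 + (3*v^2 + 8*v - 1)/(-2*v^3 + 9*v - 3) = (8*v^4 + 14*v^3 + 63*v^2 - 24*v - 51)/(4*v^6 - 36*v^4 + 12*v^3 + 81*v^2 - 54*v + 9)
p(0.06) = -2.42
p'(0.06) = -8.62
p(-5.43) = -0.11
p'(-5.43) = 0.09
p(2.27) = -6.04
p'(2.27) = 16.74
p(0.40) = 13.36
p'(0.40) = -221.83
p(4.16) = -1.31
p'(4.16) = 0.36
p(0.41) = 11.47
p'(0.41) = -160.91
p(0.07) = -2.51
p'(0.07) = -9.32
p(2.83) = -2.53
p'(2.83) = 2.33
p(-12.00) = -0.34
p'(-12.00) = 0.01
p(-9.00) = -0.28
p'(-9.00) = 0.03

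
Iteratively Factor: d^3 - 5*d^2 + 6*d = (d)*(d^2 - 5*d + 6) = d*(d - 2)*(d - 3)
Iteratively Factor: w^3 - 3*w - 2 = (w + 1)*(w^2 - w - 2) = (w + 1)^2*(w - 2)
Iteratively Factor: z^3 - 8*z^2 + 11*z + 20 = (z + 1)*(z^2 - 9*z + 20) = (z - 4)*(z + 1)*(z - 5)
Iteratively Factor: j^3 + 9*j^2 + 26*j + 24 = (j + 2)*(j^2 + 7*j + 12) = (j + 2)*(j + 4)*(j + 3)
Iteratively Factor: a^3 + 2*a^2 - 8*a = (a + 4)*(a^2 - 2*a) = (a - 2)*(a + 4)*(a)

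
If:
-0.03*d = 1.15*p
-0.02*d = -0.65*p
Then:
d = 0.00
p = 0.00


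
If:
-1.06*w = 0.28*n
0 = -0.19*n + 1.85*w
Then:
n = 0.00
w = 0.00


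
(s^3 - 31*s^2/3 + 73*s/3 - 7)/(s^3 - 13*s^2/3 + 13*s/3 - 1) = (s - 7)/(s - 1)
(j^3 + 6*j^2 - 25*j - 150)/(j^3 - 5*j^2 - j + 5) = (j^2 + 11*j + 30)/(j^2 - 1)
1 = 1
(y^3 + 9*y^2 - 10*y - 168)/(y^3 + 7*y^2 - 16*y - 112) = (y + 6)/(y + 4)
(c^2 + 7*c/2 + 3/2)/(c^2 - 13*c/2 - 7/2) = (c + 3)/(c - 7)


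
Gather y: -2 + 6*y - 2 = 6*y - 4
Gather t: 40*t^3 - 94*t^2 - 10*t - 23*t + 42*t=40*t^3 - 94*t^2 + 9*t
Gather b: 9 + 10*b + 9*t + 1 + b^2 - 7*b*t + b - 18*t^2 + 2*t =b^2 + b*(11 - 7*t) - 18*t^2 + 11*t + 10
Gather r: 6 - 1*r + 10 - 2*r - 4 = 12 - 3*r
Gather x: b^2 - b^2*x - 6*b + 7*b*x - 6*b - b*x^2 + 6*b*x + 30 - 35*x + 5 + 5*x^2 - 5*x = b^2 - 12*b + x^2*(5 - b) + x*(-b^2 + 13*b - 40) + 35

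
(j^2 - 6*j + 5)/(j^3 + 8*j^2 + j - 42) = (j^2 - 6*j + 5)/(j^3 + 8*j^2 + j - 42)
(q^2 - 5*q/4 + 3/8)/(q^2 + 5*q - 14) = (8*q^2 - 10*q + 3)/(8*(q^2 + 5*q - 14))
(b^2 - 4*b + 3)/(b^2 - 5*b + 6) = (b - 1)/(b - 2)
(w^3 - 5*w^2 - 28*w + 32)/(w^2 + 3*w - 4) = w - 8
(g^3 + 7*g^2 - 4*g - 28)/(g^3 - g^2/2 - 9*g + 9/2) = 2*(g^3 + 7*g^2 - 4*g - 28)/(2*g^3 - g^2 - 18*g + 9)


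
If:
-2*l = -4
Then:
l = 2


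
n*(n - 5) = n^2 - 5*n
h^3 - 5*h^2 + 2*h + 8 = (h - 4)*(h - 2)*(h + 1)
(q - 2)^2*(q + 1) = q^3 - 3*q^2 + 4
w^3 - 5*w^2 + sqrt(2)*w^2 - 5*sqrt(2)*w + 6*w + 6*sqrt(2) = (w - 3)*(w - 2)*(w + sqrt(2))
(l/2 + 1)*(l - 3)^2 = l^3/2 - 2*l^2 - 3*l/2 + 9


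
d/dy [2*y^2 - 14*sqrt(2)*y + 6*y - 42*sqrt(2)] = 4*y - 14*sqrt(2) + 6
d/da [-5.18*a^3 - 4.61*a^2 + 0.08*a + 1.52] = -15.54*a^2 - 9.22*a + 0.08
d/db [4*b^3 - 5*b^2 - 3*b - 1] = 12*b^2 - 10*b - 3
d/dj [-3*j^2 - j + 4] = -6*j - 1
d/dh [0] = 0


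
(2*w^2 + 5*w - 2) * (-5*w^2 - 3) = -10*w^4 - 25*w^3 + 4*w^2 - 15*w + 6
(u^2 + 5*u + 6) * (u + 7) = u^3 + 12*u^2 + 41*u + 42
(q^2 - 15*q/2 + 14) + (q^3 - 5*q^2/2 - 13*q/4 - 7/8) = q^3 - 3*q^2/2 - 43*q/4 + 105/8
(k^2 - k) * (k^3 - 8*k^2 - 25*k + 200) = k^5 - 9*k^4 - 17*k^3 + 225*k^2 - 200*k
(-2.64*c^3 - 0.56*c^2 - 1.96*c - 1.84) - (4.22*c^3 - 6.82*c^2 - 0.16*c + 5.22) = -6.86*c^3 + 6.26*c^2 - 1.8*c - 7.06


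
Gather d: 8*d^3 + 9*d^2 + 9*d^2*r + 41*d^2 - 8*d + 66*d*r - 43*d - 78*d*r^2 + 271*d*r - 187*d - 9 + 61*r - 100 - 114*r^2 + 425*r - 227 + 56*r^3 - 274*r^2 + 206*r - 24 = 8*d^3 + d^2*(9*r + 50) + d*(-78*r^2 + 337*r - 238) + 56*r^3 - 388*r^2 + 692*r - 360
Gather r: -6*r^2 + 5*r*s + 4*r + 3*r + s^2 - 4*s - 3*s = -6*r^2 + r*(5*s + 7) + s^2 - 7*s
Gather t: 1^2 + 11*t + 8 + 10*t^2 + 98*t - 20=10*t^2 + 109*t - 11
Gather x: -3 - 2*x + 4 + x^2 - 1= x^2 - 2*x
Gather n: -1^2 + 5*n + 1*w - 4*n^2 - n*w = -4*n^2 + n*(5 - w) + w - 1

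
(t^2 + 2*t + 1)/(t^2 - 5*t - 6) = (t + 1)/(t - 6)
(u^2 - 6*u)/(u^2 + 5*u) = (u - 6)/(u + 5)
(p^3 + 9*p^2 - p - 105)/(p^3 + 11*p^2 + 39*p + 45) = (p^2 + 4*p - 21)/(p^2 + 6*p + 9)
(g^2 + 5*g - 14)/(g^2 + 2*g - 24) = (g^2 + 5*g - 14)/(g^2 + 2*g - 24)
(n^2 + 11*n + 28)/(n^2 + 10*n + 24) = (n + 7)/(n + 6)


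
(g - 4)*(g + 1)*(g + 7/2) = g^3 + g^2/2 - 29*g/2 - 14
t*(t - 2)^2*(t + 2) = t^4 - 2*t^3 - 4*t^2 + 8*t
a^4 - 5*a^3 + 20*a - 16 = (a - 4)*(a - 2)*(a - 1)*(a + 2)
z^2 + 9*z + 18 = (z + 3)*(z + 6)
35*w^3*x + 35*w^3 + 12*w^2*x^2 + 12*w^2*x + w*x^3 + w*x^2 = (5*w + x)*(7*w + x)*(w*x + w)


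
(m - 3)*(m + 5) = m^2 + 2*m - 15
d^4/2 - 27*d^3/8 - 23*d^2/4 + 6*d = d*(d/2 + 1)*(d - 8)*(d - 3/4)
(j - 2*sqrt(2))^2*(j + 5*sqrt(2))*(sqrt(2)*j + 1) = sqrt(2)*j^4 + 3*j^3 - 31*sqrt(2)*j^2 + 48*j + 40*sqrt(2)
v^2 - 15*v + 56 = (v - 8)*(v - 7)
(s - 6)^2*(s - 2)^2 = s^4 - 16*s^3 + 88*s^2 - 192*s + 144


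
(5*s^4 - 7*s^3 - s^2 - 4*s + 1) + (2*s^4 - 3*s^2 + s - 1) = 7*s^4 - 7*s^3 - 4*s^2 - 3*s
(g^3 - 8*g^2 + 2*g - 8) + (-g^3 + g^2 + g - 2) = -7*g^2 + 3*g - 10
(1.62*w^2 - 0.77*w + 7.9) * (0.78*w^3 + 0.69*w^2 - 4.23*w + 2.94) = 1.2636*w^5 + 0.5172*w^4 - 1.2219*w^3 + 13.4709*w^2 - 35.6808*w + 23.226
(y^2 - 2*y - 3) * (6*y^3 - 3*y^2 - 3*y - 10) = 6*y^5 - 15*y^4 - 15*y^3 + 5*y^2 + 29*y + 30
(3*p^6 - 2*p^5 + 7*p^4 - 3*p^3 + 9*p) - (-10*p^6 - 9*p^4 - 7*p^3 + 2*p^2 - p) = 13*p^6 - 2*p^5 + 16*p^4 + 4*p^3 - 2*p^2 + 10*p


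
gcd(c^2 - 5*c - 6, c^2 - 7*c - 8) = c + 1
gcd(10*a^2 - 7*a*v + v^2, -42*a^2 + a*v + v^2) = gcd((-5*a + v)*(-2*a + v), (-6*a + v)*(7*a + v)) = 1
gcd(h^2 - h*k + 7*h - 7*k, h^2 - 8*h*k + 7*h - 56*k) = h + 7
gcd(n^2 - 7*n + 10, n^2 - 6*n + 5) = n - 5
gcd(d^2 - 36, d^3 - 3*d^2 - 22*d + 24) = d - 6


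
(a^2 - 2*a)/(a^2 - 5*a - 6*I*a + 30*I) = a*(a - 2)/(a^2 - 5*a - 6*I*a + 30*I)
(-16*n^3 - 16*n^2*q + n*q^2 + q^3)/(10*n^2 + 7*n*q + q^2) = (-16*n^3 - 16*n^2*q + n*q^2 + q^3)/(10*n^2 + 7*n*q + q^2)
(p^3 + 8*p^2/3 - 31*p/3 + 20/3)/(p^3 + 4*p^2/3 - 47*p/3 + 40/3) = (3*p - 4)/(3*p - 8)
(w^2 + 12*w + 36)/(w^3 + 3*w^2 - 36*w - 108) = (w + 6)/(w^2 - 3*w - 18)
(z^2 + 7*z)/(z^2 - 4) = z*(z + 7)/(z^2 - 4)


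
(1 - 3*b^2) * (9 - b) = 3*b^3 - 27*b^2 - b + 9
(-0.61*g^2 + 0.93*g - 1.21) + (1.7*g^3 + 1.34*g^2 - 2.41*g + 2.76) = 1.7*g^3 + 0.73*g^2 - 1.48*g + 1.55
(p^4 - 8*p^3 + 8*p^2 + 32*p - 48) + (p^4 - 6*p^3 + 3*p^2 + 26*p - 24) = 2*p^4 - 14*p^3 + 11*p^2 + 58*p - 72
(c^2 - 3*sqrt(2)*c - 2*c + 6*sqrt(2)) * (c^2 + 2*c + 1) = c^4 - 3*sqrt(2)*c^3 - 3*c^2 - 2*c + 9*sqrt(2)*c + 6*sqrt(2)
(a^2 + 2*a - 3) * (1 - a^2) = -a^4 - 2*a^3 + 4*a^2 + 2*a - 3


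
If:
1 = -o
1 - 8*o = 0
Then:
No Solution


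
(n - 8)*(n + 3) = n^2 - 5*n - 24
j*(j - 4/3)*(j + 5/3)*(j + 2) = j^4 + 7*j^3/3 - 14*j^2/9 - 40*j/9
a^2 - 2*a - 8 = (a - 4)*(a + 2)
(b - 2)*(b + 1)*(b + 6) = b^3 + 5*b^2 - 8*b - 12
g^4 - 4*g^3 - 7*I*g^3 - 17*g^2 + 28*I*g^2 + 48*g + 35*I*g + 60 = (g - 5)*(g + 1)*(g - 4*I)*(g - 3*I)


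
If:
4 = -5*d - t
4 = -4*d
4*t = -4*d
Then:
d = -1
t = 1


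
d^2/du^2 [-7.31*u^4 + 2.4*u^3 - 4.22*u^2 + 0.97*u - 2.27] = -87.72*u^2 + 14.4*u - 8.44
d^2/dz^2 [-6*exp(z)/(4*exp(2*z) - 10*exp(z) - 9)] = (-96*exp(4*z) - 240*exp(3*z) - 1296*exp(2*z) + 540*exp(z) - 486)*exp(z)/(64*exp(6*z) - 480*exp(5*z) + 768*exp(4*z) + 1160*exp(3*z) - 1728*exp(2*z) - 2430*exp(z) - 729)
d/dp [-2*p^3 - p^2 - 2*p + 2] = -6*p^2 - 2*p - 2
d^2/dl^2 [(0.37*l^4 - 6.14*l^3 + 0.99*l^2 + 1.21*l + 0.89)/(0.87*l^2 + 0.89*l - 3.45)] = (0.560105999999999*l^6 + 1.71894599999999*l^5 - 4.904868*l^4 - 64.464184*l^3 + 187.835076*l^2 - 412.562448*l + 37.750168)/(0.658503*l^6 + 2.020923*l^5 - 5.766534*l^4 - 15.323041*l^3 + 22.86729*l^2 + 31.779675*l - 41.063625)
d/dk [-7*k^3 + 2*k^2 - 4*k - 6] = -21*k^2 + 4*k - 4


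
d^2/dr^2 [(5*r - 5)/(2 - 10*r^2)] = 25*(20*r^2*(1 - r) + (3*r - 1)*(5*r^2 - 1))/(5*r^2 - 1)^3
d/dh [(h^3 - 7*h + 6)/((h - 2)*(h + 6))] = (h^2 + 12*h + 15)/(h^2 + 12*h + 36)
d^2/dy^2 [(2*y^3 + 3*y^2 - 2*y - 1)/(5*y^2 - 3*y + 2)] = 2*(-7*y^3 - 201*y^2 + 129*y + 1)/(125*y^6 - 225*y^5 + 285*y^4 - 207*y^3 + 114*y^2 - 36*y + 8)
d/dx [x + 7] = 1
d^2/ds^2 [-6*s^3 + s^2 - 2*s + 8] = 2 - 36*s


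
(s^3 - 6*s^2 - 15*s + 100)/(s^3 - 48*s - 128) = (s^2 - 10*s + 25)/(s^2 - 4*s - 32)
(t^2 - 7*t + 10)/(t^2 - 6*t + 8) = (t - 5)/(t - 4)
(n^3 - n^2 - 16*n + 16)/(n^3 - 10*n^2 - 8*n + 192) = (n^2 - 5*n + 4)/(n^2 - 14*n + 48)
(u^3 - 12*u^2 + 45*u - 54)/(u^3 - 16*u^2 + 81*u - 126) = (u - 3)/(u - 7)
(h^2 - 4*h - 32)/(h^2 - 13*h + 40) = (h + 4)/(h - 5)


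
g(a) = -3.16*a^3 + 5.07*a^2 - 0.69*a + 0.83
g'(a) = -9.48*a^2 + 10.14*a - 0.69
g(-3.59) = 214.86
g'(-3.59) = -159.27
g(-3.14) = 150.82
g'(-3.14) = -126.00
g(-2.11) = 54.54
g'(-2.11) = -64.29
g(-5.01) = 528.92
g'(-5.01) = -289.44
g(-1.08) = 11.47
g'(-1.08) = -22.70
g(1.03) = 2.05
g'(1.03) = -0.30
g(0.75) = 1.83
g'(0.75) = 1.58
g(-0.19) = 1.17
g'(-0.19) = -2.96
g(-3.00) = 133.85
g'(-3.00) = -116.43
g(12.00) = -4737.85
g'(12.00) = -1244.13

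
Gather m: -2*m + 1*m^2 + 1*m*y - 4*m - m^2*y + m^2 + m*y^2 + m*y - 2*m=m^2*(2 - y) + m*(y^2 + 2*y - 8)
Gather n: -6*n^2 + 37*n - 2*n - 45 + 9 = -6*n^2 + 35*n - 36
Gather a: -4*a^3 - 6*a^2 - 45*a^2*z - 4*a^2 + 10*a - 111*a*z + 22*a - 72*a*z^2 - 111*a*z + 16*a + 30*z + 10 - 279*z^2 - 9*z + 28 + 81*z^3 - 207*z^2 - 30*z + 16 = -4*a^3 + a^2*(-45*z - 10) + a*(-72*z^2 - 222*z + 48) + 81*z^3 - 486*z^2 - 9*z + 54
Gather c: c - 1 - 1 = c - 2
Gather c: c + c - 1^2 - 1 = 2*c - 2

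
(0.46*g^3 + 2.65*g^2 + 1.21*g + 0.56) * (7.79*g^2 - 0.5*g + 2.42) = 3.5834*g^5 + 20.4135*g^4 + 9.2141*g^3 + 10.1704*g^2 + 2.6482*g + 1.3552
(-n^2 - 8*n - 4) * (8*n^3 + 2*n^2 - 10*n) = -8*n^5 - 66*n^4 - 38*n^3 + 72*n^2 + 40*n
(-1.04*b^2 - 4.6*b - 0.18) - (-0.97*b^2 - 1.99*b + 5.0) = -0.0700000000000001*b^2 - 2.61*b - 5.18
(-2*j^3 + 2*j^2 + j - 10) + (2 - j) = -2*j^3 + 2*j^2 - 8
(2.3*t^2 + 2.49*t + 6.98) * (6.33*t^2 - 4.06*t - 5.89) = 14.559*t^4 + 6.4237*t^3 + 20.527*t^2 - 43.0049*t - 41.1122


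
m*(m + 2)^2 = m^3 + 4*m^2 + 4*m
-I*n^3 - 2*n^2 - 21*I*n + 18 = (n - 6*I)*(n + 3*I)*(-I*n + 1)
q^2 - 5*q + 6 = (q - 3)*(q - 2)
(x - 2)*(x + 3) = x^2 + x - 6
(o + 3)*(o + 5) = o^2 + 8*o + 15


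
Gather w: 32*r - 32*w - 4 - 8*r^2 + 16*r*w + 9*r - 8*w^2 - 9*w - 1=-8*r^2 + 41*r - 8*w^2 + w*(16*r - 41) - 5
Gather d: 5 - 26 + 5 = -16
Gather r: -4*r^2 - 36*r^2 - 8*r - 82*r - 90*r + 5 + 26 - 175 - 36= -40*r^2 - 180*r - 180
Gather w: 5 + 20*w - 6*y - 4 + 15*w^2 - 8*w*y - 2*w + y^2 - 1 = 15*w^2 + w*(18 - 8*y) + y^2 - 6*y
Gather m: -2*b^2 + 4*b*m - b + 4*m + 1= -2*b^2 - b + m*(4*b + 4) + 1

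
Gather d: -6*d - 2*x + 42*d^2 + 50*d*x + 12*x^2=42*d^2 + d*(50*x - 6) + 12*x^2 - 2*x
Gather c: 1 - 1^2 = 0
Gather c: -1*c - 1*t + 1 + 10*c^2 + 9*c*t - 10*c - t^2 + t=10*c^2 + c*(9*t - 11) - t^2 + 1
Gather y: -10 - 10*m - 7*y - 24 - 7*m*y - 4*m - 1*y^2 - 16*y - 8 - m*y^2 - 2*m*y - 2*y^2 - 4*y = -14*m + y^2*(-m - 3) + y*(-9*m - 27) - 42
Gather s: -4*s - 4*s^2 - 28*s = -4*s^2 - 32*s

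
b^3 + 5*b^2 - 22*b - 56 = (b - 4)*(b + 2)*(b + 7)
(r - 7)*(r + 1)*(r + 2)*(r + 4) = r^4 - 35*r^2 - 90*r - 56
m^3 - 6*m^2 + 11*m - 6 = (m - 3)*(m - 2)*(m - 1)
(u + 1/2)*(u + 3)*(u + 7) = u^3 + 21*u^2/2 + 26*u + 21/2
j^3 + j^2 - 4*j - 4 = (j - 2)*(j + 1)*(j + 2)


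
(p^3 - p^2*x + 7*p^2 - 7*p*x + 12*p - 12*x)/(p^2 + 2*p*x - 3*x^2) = (p^2 + 7*p + 12)/(p + 3*x)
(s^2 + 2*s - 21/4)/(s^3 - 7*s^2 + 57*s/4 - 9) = (2*s + 7)/(2*s^2 - 11*s + 12)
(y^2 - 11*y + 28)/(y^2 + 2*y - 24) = (y - 7)/(y + 6)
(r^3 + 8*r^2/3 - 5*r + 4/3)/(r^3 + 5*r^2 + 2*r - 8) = (r - 1/3)/(r + 2)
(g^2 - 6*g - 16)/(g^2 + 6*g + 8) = (g - 8)/(g + 4)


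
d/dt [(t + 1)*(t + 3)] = 2*t + 4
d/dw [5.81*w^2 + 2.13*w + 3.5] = 11.62*w + 2.13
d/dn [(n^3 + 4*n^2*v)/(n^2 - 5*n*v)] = (n^2 - 10*n*v - 20*v^2)/(n^2 - 10*n*v + 25*v^2)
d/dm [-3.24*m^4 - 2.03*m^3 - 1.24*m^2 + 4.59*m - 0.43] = -12.96*m^3 - 6.09*m^2 - 2.48*m + 4.59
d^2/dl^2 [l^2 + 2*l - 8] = 2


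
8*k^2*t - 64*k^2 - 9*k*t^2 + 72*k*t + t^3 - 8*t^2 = (-8*k + t)*(-k + t)*(t - 8)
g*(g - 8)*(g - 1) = g^3 - 9*g^2 + 8*g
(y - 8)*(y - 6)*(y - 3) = y^3 - 17*y^2 + 90*y - 144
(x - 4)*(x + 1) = x^2 - 3*x - 4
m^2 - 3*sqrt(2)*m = m*(m - 3*sqrt(2))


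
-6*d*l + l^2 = l*(-6*d + l)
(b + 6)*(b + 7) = b^2 + 13*b + 42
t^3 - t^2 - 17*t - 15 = (t - 5)*(t + 1)*(t + 3)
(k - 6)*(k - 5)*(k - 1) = k^3 - 12*k^2 + 41*k - 30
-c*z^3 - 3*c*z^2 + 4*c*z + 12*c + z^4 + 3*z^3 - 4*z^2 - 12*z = (-c + z)*(z - 2)*(z + 2)*(z + 3)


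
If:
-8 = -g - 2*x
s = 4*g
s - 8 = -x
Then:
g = 8/7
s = 32/7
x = 24/7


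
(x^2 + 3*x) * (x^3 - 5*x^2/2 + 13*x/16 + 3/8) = x^5 + x^4/2 - 107*x^3/16 + 45*x^2/16 + 9*x/8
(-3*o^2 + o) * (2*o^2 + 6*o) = -6*o^4 - 16*o^3 + 6*o^2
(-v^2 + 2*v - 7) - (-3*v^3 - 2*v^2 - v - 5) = 3*v^3 + v^2 + 3*v - 2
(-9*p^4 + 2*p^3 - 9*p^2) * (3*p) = -27*p^5 + 6*p^4 - 27*p^3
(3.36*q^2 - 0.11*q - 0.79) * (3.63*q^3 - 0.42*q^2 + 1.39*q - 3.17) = 12.1968*q^5 - 1.8105*q^4 + 1.8489*q^3 - 10.4723*q^2 - 0.7494*q + 2.5043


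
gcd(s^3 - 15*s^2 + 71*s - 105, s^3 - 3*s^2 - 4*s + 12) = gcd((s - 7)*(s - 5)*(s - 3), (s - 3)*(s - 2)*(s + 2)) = s - 3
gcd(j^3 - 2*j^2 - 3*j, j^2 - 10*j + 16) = 1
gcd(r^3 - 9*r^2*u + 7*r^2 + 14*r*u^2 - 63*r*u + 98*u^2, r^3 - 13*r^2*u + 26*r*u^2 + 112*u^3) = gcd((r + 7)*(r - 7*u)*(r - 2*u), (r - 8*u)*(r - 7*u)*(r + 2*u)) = r - 7*u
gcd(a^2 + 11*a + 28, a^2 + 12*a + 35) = a + 7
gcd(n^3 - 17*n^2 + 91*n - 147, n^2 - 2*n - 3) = n - 3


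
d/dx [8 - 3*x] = -3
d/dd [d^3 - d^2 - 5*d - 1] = 3*d^2 - 2*d - 5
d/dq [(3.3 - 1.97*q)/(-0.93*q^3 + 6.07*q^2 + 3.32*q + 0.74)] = (-3.6642*q^3 + 21.1649*q^2 - 40.062*q - 12.4138)/(0.8649*q^6 - 11.2902*q^5 + 30.6697*q^4 + 38.9284*q^3 + 20.006*q^2 + 4.9136*q + 0.5476)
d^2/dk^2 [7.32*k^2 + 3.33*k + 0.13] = 14.6400000000000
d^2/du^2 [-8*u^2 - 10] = -16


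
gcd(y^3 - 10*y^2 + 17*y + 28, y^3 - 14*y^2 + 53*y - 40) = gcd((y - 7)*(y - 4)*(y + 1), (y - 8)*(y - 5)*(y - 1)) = 1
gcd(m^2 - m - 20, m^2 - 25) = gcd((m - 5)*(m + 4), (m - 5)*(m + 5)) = m - 5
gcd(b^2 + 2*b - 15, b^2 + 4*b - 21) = b - 3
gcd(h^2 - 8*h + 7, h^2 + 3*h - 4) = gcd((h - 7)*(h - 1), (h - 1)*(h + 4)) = h - 1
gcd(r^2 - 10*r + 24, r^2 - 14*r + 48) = r - 6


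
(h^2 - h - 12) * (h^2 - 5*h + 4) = h^4 - 6*h^3 - 3*h^2 + 56*h - 48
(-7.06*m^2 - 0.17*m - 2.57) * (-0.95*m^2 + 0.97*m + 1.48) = 6.707*m^4 - 6.6867*m^3 - 8.1722*m^2 - 2.7445*m - 3.8036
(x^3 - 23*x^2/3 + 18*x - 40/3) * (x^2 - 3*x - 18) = x^5 - 32*x^4/3 + 23*x^3 + 212*x^2/3 - 284*x + 240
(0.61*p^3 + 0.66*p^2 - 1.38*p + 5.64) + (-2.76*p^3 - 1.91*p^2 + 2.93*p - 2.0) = -2.15*p^3 - 1.25*p^2 + 1.55*p + 3.64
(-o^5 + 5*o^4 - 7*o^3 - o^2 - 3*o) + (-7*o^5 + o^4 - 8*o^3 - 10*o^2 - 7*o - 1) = -8*o^5 + 6*o^4 - 15*o^3 - 11*o^2 - 10*o - 1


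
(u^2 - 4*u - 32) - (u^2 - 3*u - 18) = -u - 14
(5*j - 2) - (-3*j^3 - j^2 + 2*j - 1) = 3*j^3 + j^2 + 3*j - 1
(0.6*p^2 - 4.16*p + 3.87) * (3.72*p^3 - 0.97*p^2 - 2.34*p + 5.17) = 2.232*p^5 - 16.0572*p^4 + 17.0276*p^3 + 9.0825*p^2 - 30.563*p + 20.0079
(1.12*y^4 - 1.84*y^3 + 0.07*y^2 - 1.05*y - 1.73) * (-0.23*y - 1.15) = -0.2576*y^5 - 0.8648*y^4 + 2.0999*y^3 + 0.161*y^2 + 1.6054*y + 1.9895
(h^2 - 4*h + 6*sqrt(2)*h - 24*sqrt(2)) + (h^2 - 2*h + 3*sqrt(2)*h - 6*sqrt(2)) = 2*h^2 - 6*h + 9*sqrt(2)*h - 30*sqrt(2)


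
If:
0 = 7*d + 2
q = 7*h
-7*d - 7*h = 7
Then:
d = -2/7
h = -5/7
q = -5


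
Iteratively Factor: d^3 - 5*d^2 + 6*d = (d - 3)*(d^2 - 2*d) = (d - 3)*(d - 2)*(d)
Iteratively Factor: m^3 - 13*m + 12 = (m - 3)*(m^2 + 3*m - 4) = (m - 3)*(m - 1)*(m + 4)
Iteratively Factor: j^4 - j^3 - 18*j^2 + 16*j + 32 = (j - 4)*(j^3 + 3*j^2 - 6*j - 8) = (j - 4)*(j + 4)*(j^2 - j - 2) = (j - 4)*(j - 2)*(j + 4)*(j + 1)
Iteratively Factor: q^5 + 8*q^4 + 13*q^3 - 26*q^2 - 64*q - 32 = (q - 2)*(q^4 + 10*q^3 + 33*q^2 + 40*q + 16) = (q - 2)*(q + 4)*(q^3 + 6*q^2 + 9*q + 4) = (q - 2)*(q + 4)^2*(q^2 + 2*q + 1) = (q - 2)*(q + 1)*(q + 4)^2*(q + 1)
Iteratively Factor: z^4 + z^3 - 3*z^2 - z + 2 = (z + 2)*(z^3 - z^2 - z + 1) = (z - 1)*(z + 2)*(z^2 - 1) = (z - 1)*(z + 1)*(z + 2)*(z - 1)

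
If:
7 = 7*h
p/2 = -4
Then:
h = 1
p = -8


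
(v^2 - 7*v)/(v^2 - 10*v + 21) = v/(v - 3)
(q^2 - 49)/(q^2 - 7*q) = (q + 7)/q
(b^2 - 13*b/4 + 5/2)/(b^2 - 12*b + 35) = (4*b^2 - 13*b + 10)/(4*(b^2 - 12*b + 35))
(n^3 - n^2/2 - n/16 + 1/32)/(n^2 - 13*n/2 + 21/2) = (32*n^3 - 16*n^2 - 2*n + 1)/(16*(2*n^2 - 13*n + 21))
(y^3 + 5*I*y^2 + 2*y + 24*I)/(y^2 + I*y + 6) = y + 4*I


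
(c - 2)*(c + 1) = c^2 - c - 2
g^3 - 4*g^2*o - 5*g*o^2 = g*(g - 5*o)*(g + o)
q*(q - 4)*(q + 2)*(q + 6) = q^4 + 4*q^3 - 20*q^2 - 48*q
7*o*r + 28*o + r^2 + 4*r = (7*o + r)*(r + 4)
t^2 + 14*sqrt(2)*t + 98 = (t + 7*sqrt(2))^2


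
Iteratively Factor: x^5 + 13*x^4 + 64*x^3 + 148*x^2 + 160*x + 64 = (x + 1)*(x^4 + 12*x^3 + 52*x^2 + 96*x + 64) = (x + 1)*(x + 4)*(x^3 + 8*x^2 + 20*x + 16) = (x + 1)*(x + 2)*(x + 4)*(x^2 + 6*x + 8) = (x + 1)*(x + 2)*(x + 4)^2*(x + 2)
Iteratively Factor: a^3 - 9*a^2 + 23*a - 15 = (a - 5)*(a^2 - 4*a + 3) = (a - 5)*(a - 1)*(a - 3)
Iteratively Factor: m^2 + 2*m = (m)*(m + 2)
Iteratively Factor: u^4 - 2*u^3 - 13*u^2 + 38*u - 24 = (u - 3)*(u^3 + u^2 - 10*u + 8) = (u - 3)*(u - 1)*(u^2 + 2*u - 8) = (u - 3)*(u - 2)*(u - 1)*(u + 4)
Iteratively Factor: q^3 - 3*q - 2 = (q + 1)*(q^2 - q - 2) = (q + 1)^2*(q - 2)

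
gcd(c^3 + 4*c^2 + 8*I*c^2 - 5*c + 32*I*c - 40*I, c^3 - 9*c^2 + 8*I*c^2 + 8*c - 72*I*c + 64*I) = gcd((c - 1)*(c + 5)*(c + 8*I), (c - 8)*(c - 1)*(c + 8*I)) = c^2 + c*(-1 + 8*I) - 8*I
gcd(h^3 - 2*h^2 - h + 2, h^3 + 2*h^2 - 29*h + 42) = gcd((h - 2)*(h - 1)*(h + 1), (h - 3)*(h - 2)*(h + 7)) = h - 2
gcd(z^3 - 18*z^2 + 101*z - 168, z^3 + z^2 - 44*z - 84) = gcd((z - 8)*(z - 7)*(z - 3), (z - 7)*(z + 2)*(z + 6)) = z - 7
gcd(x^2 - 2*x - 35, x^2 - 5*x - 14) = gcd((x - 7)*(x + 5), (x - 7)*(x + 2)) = x - 7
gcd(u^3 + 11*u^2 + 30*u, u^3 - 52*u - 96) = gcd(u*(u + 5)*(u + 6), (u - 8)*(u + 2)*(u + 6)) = u + 6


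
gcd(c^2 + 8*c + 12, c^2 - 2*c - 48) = c + 6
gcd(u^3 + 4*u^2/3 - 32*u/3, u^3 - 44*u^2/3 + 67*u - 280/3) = u - 8/3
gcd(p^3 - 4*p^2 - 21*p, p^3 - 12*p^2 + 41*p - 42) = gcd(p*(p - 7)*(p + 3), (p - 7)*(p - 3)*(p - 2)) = p - 7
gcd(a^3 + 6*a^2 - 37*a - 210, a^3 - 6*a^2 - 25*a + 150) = a^2 - a - 30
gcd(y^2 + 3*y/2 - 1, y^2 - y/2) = y - 1/2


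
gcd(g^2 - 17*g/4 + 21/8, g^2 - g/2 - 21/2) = g - 7/2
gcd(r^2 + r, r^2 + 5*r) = r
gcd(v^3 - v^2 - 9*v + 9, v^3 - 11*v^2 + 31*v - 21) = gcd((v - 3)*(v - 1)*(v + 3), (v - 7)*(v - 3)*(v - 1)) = v^2 - 4*v + 3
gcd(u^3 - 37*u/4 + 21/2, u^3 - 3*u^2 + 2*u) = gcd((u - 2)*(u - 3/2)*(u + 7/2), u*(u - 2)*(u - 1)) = u - 2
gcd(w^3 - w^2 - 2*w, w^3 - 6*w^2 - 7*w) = w^2 + w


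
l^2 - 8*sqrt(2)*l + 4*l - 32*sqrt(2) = (l + 4)*(l - 8*sqrt(2))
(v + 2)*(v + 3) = v^2 + 5*v + 6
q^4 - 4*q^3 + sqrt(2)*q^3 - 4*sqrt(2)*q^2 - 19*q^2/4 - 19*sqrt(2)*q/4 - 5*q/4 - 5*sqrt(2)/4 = (q - 5)*(q + 1/2)^2*(q + sqrt(2))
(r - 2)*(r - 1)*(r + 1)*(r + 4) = r^4 + 2*r^3 - 9*r^2 - 2*r + 8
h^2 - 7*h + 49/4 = (h - 7/2)^2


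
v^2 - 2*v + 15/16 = (v - 5/4)*(v - 3/4)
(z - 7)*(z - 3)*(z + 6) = z^3 - 4*z^2 - 39*z + 126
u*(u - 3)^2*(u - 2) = u^4 - 8*u^3 + 21*u^2 - 18*u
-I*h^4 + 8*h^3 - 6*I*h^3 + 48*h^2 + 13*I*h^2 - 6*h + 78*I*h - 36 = (h + 6)*(h + I)*(h + 6*I)*(-I*h + 1)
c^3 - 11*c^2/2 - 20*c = c*(c - 8)*(c + 5/2)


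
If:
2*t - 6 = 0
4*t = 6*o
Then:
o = 2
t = 3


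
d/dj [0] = 0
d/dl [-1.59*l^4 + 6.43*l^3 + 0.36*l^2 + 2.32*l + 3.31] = -6.36*l^3 + 19.29*l^2 + 0.72*l + 2.32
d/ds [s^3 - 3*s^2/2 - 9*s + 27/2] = 3*s^2 - 3*s - 9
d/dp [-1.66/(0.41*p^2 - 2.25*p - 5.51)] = (1.3612*p - 3.735)/(-0.41*p^2 + 2.25*p + 5.51)^2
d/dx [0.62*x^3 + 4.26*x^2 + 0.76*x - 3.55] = 1.86*x^2 + 8.52*x + 0.76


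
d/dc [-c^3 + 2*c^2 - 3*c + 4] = -3*c^2 + 4*c - 3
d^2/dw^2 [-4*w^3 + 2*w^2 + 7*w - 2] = 4 - 24*w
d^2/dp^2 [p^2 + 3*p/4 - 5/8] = 2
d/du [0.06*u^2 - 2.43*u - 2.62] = 0.12*u - 2.43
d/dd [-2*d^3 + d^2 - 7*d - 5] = -6*d^2 + 2*d - 7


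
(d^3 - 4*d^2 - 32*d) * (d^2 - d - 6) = d^5 - 5*d^4 - 34*d^3 + 56*d^2 + 192*d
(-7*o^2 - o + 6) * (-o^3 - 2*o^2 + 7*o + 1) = 7*o^5 + 15*o^4 - 53*o^3 - 26*o^2 + 41*o + 6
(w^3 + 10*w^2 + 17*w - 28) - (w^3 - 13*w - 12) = 10*w^2 + 30*w - 16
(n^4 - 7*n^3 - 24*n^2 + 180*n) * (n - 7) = n^5 - 14*n^4 + 25*n^3 + 348*n^2 - 1260*n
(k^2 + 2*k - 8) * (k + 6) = k^3 + 8*k^2 + 4*k - 48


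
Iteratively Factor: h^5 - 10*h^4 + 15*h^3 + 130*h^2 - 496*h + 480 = (h - 4)*(h^4 - 6*h^3 - 9*h^2 + 94*h - 120) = (h - 4)*(h + 4)*(h^3 - 10*h^2 + 31*h - 30) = (h - 4)*(h - 2)*(h + 4)*(h^2 - 8*h + 15) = (h - 5)*(h - 4)*(h - 2)*(h + 4)*(h - 3)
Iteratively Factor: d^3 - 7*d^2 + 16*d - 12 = (d - 2)*(d^2 - 5*d + 6) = (d - 3)*(d - 2)*(d - 2)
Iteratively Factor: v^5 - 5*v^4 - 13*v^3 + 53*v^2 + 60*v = (v + 1)*(v^4 - 6*v^3 - 7*v^2 + 60*v) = (v - 4)*(v + 1)*(v^3 - 2*v^2 - 15*v) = v*(v - 4)*(v + 1)*(v^2 - 2*v - 15) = v*(v - 5)*(v - 4)*(v + 1)*(v + 3)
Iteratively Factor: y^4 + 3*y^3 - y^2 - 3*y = (y + 1)*(y^3 + 2*y^2 - 3*y) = y*(y + 1)*(y^2 + 2*y - 3) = y*(y - 1)*(y + 1)*(y + 3)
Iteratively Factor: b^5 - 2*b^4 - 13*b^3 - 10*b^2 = (b + 2)*(b^4 - 4*b^3 - 5*b^2) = (b - 5)*(b + 2)*(b^3 + b^2) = (b - 5)*(b + 1)*(b + 2)*(b^2) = b*(b - 5)*(b + 1)*(b + 2)*(b)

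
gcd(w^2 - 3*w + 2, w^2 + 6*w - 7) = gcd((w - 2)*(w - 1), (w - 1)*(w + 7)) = w - 1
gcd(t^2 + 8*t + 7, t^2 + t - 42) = t + 7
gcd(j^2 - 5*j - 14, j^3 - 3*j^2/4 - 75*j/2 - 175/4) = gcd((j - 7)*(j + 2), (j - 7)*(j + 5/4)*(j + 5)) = j - 7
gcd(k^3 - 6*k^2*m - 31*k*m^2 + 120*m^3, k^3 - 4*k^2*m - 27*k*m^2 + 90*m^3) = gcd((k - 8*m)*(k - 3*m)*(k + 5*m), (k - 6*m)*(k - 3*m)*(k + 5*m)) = k^2 + 2*k*m - 15*m^2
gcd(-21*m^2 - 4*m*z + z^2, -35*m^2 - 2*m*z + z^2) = -7*m + z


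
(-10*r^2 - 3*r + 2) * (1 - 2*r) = 20*r^3 - 4*r^2 - 7*r + 2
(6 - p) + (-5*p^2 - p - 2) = -5*p^2 - 2*p + 4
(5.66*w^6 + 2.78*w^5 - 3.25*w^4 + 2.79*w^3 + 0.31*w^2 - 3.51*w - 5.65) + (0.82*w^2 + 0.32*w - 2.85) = 5.66*w^6 + 2.78*w^5 - 3.25*w^4 + 2.79*w^3 + 1.13*w^2 - 3.19*w - 8.5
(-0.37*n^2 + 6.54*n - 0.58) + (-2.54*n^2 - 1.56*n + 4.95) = -2.91*n^2 + 4.98*n + 4.37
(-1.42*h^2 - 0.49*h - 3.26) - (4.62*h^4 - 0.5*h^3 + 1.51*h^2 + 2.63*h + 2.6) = -4.62*h^4 + 0.5*h^3 - 2.93*h^2 - 3.12*h - 5.86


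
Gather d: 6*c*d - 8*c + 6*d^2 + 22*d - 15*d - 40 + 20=-8*c + 6*d^2 + d*(6*c + 7) - 20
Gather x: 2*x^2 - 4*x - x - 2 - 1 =2*x^2 - 5*x - 3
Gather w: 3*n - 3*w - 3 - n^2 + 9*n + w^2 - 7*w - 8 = -n^2 + 12*n + w^2 - 10*w - 11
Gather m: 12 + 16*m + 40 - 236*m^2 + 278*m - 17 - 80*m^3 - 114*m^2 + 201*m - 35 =-80*m^3 - 350*m^2 + 495*m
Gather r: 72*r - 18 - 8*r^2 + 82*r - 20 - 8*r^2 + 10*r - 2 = -16*r^2 + 164*r - 40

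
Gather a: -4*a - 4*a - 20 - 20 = -8*a - 40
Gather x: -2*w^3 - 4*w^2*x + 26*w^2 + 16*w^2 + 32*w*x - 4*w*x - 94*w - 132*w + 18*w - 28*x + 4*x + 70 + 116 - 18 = -2*w^3 + 42*w^2 - 208*w + x*(-4*w^2 + 28*w - 24) + 168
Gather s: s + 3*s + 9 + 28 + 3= 4*s + 40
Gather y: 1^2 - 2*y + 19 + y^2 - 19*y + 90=y^2 - 21*y + 110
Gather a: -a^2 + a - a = -a^2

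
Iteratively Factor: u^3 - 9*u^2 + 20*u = (u - 5)*(u^2 - 4*u) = (u - 5)*(u - 4)*(u)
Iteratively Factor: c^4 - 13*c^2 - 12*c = (c)*(c^3 - 13*c - 12) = c*(c + 3)*(c^2 - 3*c - 4) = c*(c + 1)*(c + 3)*(c - 4)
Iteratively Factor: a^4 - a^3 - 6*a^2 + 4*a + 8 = (a - 2)*(a^3 + a^2 - 4*a - 4) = (a - 2)^2*(a^2 + 3*a + 2) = (a - 2)^2*(a + 1)*(a + 2)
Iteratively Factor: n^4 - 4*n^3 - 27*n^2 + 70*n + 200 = (n + 4)*(n^3 - 8*n^2 + 5*n + 50) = (n + 2)*(n + 4)*(n^2 - 10*n + 25) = (n - 5)*(n + 2)*(n + 4)*(n - 5)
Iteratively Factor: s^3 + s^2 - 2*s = (s + 2)*(s^2 - s) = (s - 1)*(s + 2)*(s)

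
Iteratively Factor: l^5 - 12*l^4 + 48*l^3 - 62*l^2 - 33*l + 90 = (l - 3)*(l^4 - 9*l^3 + 21*l^2 + l - 30) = (l - 5)*(l - 3)*(l^3 - 4*l^2 + l + 6) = (l - 5)*(l - 3)^2*(l^2 - l - 2) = (l - 5)*(l - 3)^2*(l - 2)*(l + 1)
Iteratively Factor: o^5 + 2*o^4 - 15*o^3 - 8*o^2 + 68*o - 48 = (o - 1)*(o^4 + 3*o^3 - 12*o^2 - 20*o + 48) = (o - 1)*(o + 4)*(o^3 - o^2 - 8*o + 12) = (o - 2)*(o - 1)*(o + 4)*(o^2 + o - 6) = (o - 2)*(o - 1)*(o + 3)*(o + 4)*(o - 2)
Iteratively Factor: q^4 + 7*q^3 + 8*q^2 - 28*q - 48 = (q - 2)*(q^3 + 9*q^2 + 26*q + 24) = (q - 2)*(q + 2)*(q^2 + 7*q + 12) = (q - 2)*(q + 2)*(q + 3)*(q + 4)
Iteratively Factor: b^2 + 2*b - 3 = (b + 3)*(b - 1)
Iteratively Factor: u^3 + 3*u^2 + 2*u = (u)*(u^2 + 3*u + 2) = u*(u + 1)*(u + 2)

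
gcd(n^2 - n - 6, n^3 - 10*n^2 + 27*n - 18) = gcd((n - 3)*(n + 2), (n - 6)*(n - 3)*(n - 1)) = n - 3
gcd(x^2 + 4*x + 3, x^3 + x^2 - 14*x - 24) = x + 3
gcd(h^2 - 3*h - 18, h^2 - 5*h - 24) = h + 3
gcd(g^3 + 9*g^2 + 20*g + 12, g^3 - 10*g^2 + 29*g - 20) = 1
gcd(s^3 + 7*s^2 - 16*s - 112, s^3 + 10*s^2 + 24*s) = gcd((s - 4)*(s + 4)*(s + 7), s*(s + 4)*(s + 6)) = s + 4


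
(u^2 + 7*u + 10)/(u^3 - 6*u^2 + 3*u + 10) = (u^2 + 7*u + 10)/(u^3 - 6*u^2 + 3*u + 10)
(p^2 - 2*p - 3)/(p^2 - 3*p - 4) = (p - 3)/(p - 4)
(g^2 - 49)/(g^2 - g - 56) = (g - 7)/(g - 8)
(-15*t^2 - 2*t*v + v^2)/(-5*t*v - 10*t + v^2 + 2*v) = (3*t + v)/(v + 2)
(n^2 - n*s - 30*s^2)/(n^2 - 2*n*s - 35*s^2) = (-n + 6*s)/(-n + 7*s)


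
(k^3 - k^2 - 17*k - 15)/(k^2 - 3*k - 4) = (k^2 - 2*k - 15)/(k - 4)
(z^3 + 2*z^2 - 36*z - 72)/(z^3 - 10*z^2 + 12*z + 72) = (z + 6)/(z - 6)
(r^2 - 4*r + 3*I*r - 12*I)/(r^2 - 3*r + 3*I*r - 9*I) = (r - 4)/(r - 3)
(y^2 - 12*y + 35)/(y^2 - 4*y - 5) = (y - 7)/(y + 1)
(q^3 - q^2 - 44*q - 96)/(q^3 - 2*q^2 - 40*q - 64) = (q + 3)/(q + 2)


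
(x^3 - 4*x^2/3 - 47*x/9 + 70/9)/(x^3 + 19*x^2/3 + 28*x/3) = (3*x^2 - 11*x + 10)/(3*x*(x + 4))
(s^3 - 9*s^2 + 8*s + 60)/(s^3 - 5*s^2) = 1 - 4/s - 12/s^2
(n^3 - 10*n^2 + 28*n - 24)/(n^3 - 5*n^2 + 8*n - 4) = (n - 6)/(n - 1)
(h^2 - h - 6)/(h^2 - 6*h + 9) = (h + 2)/(h - 3)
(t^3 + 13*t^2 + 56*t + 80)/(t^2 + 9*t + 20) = t + 4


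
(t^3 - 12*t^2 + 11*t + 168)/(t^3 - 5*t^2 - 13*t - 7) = (t^2 - 5*t - 24)/(t^2 + 2*t + 1)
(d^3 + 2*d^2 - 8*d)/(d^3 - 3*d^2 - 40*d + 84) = d*(d + 4)/(d^2 - d - 42)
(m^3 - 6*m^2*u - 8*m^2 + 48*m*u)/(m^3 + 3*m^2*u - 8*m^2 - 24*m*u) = (m - 6*u)/(m + 3*u)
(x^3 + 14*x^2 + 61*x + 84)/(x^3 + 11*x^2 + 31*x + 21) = (x + 4)/(x + 1)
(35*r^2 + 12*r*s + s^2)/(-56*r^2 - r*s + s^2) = (-5*r - s)/(8*r - s)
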